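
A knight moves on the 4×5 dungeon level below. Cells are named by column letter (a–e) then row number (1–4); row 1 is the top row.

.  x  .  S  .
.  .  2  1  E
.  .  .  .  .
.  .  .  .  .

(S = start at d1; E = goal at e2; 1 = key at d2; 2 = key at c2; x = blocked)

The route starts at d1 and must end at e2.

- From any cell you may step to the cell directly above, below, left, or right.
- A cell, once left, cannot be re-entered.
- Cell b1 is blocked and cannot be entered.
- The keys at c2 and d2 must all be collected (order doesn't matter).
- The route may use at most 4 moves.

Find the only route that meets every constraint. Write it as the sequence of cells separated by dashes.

The 4-move cap with required stops at c2, d2 leaves no slack for detours.
Route from d1: left 1 to c1, down 1 to c2, right 2 to e2 — 4 moves in all.
Check: all required cells visited; 4 ≤ 4 moves.

d1 - c1 - c2 - d2 - e2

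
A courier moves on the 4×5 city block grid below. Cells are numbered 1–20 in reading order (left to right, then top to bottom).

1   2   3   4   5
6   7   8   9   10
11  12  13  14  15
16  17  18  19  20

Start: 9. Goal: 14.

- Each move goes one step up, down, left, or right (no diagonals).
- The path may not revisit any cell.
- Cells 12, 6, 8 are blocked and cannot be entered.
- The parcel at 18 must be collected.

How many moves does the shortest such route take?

Any route passes through 18 somewhere between 9 and 14. Summing Manhattan distances along the two legs (9 → 18 → 14) gives a lower bound of 3 + 2 = 5 moves.
The shortest route satisfying every rule uses 7 moves: 9 → 10 → 15 → 20 → 19 → 18 → 13 → 14.
The bound of 5 isn't tight here; checking systematically, no route of length 5 through 6 satisfies every constraint, so 7 is the minimum.

7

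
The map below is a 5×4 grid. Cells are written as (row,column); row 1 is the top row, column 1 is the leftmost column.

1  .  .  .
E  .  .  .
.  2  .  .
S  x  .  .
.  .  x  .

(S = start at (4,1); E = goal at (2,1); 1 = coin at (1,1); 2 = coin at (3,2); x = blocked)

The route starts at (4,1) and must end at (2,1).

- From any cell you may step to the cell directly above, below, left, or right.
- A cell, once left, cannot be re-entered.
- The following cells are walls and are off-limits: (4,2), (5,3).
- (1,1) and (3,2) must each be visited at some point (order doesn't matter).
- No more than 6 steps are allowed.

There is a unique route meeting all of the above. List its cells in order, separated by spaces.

The budget equals the shortest possible length, so every move has to be on a shortest route through the required cells.
Route from (4,1): up to (3,1), right to (3,2), 2× up (reaching (1,2)), left to (1,1), down to (2,1) — 6 moves in all.
Check: all required cells visited; 6 ≤ 6 moves.

(4,1) (3,1) (3,2) (2,2) (1,2) (1,1) (2,1)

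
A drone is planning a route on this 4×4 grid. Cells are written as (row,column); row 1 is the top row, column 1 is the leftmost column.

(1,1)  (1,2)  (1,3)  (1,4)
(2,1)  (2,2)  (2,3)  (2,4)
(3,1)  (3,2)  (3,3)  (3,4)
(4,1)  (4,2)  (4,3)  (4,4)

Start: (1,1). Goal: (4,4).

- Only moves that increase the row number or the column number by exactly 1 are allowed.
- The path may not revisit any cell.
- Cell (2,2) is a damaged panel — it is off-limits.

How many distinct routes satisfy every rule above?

8

A right/down-only route from (1,1) to (4,4) makes exactly 3 down-moves and 3 right-moves in some order.
With no other constraints that would be C(6,3) = 20 routes.
Subtract routes through each blocked cell (inclusion–exclusion for overlaps): − through (2,2): 12 → 8.
That gives 8 routes.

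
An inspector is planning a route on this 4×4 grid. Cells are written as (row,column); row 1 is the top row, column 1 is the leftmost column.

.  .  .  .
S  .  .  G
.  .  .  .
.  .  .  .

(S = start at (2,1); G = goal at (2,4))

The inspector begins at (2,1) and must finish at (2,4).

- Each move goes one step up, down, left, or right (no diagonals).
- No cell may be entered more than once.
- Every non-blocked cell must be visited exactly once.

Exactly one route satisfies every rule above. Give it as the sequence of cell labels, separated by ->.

Need to visit all 16 open cells exactly once, starting at (2,1) and ending at (2,4).
Cell (4,4) has only two open neighbours ((3,4) and (4,3)), so the path must pass straight through it: one of those is the cell it's entered from and the other is where it exits.
Route from (2,1): up 1 to (1,1), right 1 to (1,2), down 2 to (3,2), left 1 to (3,1), down 1 to (4,1), right 3 to (4,4), up 1 to (3,4), left 1 to (3,3), up 2 to (1,3), right 1 to (1,4), down 1 to (2,4) — 15 moves in all.
Check: all 16 open cells covered.

(2,1) -> (1,1) -> (1,2) -> (2,2) -> (3,2) -> (3,1) -> (4,1) -> (4,2) -> (4,3) -> (4,4) -> (3,4) -> (3,3) -> (2,3) -> (1,3) -> (1,4) -> (2,4)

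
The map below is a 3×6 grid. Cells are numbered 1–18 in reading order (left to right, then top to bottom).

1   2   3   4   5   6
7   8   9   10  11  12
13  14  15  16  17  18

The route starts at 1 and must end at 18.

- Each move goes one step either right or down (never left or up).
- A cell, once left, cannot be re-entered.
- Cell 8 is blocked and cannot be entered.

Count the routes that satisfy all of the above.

A right/down-only route from 1 to 18 makes exactly 2 down-moves and 5 right-moves in some order.
With no other constraints that would be C(7,2) = 21 routes.
Subtract routes through each blocked cell (inclusion–exclusion for overlaps): − through 8: 10 → 11.
That gives 11 routes.

11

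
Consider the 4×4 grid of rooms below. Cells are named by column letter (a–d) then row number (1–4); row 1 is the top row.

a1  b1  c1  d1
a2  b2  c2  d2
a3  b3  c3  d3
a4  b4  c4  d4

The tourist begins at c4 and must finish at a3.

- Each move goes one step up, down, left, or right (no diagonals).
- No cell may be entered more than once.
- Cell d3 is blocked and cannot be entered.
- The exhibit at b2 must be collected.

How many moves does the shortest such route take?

5

Any route passes through b2 somewhere between c4 and a3. Summing Manhattan distances along the two legs (c4 → b2 → a3) gives a lower bound of 3 + 2 = 5 moves.
A route of 5 moves achieves this: c4 → c3 → c2 → b2 → b3 → a3.
Since 5 matches the lower bound, it is optimal.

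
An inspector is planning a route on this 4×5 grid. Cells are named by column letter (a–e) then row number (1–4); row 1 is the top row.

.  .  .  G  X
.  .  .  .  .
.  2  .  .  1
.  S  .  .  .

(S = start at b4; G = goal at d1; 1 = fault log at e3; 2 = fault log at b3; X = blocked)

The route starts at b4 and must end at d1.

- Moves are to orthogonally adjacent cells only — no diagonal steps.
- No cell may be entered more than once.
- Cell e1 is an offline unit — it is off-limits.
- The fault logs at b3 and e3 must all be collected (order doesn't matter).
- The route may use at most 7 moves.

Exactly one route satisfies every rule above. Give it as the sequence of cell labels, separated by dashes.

Any route must reach b3 and e3 and still end at d1 within 7 moves, so the order of the required stops is forced.
Route from b4: up to b3, 3× right (reaching e3), up to e2, left to d2, up to d1 — 7 moves in all.
Check: all required cells visited; 7 ≤ 7 moves.

b4 - b3 - c3 - d3 - e3 - e2 - d2 - d1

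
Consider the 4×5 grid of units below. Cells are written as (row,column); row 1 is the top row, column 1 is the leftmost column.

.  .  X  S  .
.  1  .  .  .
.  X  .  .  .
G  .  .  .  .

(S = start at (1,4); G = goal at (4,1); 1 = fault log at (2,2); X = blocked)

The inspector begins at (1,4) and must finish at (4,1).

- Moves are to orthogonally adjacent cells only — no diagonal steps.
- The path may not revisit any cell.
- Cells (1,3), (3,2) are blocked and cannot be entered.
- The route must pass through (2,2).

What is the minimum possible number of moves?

Any route passes through (2,2) somewhere between (1,4) and (4,1). Summing Manhattan distances along the two legs ((1,4) → (2,2) → (4,1)) gives a lower bound of 3 + 3 = 6 moves.
A route of 6 moves achieves this: (1,4) → (2,4) → (2,3) → (2,2) → (2,1) → (3,1) → (4,1).
Since 6 matches the lower bound, it is optimal.

6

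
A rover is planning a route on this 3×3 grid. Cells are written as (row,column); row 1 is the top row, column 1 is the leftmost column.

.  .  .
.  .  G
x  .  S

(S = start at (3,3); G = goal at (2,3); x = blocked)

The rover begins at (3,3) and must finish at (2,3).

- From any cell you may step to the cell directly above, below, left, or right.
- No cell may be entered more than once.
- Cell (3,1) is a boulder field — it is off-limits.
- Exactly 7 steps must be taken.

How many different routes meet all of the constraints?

Need simple routes of exactly 7 moves from (3,3) to (2,3) (Manhattan distance 1, so 3 moves are spent on a detour and 3 undoing it).
Enumerating: (3,3) (3,2) (2,2) (2,1) (1,1) (1,2) (1,3) (2,3).
That gives 1 route.

1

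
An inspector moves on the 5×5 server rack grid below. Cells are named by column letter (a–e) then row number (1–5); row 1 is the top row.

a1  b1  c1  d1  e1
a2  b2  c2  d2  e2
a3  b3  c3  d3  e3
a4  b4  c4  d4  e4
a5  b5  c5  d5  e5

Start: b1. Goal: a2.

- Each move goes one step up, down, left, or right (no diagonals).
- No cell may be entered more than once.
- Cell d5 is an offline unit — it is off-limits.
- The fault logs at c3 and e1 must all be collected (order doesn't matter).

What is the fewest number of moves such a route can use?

Any route passes through c3 and e1 in some order between b1 and a2. Summing Manhattan distances along each leg and taking the cheapest ordering (b1 → e1 → c3 → a2) gives a lower bound of 3 + 4 + 3 = 10 moves.
A route of 10 moves achieves this: b1 → c1 → d1 → e1 → e2 → e3 → d3 → c3 → c2 → b2 → a2.
Since 10 matches the lower bound, it is optimal.

10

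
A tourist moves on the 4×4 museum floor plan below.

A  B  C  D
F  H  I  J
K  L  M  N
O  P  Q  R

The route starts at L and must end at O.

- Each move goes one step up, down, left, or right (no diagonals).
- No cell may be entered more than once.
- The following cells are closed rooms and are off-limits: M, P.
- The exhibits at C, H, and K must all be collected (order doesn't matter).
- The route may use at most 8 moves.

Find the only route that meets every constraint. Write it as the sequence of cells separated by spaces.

The budget equals the shortest possible length, so every move has to be on a shortest route through the required cells.
Route from L: up to H, right to I, up to C, 2× left (reaching A), 3× down (reaching O) — 8 moves in all.
Check: all required cells visited; 8 ≤ 8 moves.

L H I C B A F K O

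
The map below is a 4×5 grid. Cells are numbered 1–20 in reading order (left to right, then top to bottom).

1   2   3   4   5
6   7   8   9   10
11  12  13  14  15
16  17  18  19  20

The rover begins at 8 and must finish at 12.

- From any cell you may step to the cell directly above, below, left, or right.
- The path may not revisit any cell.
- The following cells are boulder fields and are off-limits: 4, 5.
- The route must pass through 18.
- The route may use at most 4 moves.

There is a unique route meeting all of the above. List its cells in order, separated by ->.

The 4-move cap with required stops at 18 leaves no slack for detours.
Route from 8: down 2 to 18, left 1 to 17, up 1 to 12 — 4 moves in all.
Check: all required cells visited; 4 ≤ 4 moves.

8 -> 13 -> 18 -> 17 -> 12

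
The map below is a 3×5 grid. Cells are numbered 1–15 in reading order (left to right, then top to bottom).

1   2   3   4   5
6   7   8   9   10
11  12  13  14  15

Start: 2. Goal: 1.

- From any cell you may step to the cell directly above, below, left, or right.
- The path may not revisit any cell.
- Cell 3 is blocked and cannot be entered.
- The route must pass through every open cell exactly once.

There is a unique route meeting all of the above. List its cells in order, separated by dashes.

Need to visit all 14 open cells exactly once, starting at 2 and ending at 1.
Cell 4 has only two open neighbours (9 and 5), so the path must pass straight through it: one of those is the cell it's entered from and the other is where it exits.
Route from 2: down to 7, 2× right (reaching 9), up to 4, right to 5, 2× down (reaching 15), 4× left (reaching 11), 2× up (reaching 1) — 13 moves in all.
Check: all 14 open cells covered.

2 - 7 - 8 - 9 - 4 - 5 - 10 - 15 - 14 - 13 - 12 - 11 - 6 - 1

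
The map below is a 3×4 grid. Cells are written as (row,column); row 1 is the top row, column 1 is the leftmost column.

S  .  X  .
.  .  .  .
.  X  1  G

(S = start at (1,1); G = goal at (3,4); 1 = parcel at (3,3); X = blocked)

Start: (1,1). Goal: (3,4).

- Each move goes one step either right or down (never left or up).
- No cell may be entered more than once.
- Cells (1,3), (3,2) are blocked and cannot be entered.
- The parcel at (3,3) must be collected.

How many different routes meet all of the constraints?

2

A right/down-only route from (1,1) to (3,4) makes exactly 2 down-moves and 3 right-moves in some order.
With no other constraints that would be C(5,2) = 10 routes.
Split at (3,3) and multiply the segment counts (each segment already excludes blocked cells): (1,1)→(3,3): 2; (3,3)→(3,4): 1; product = 2.
That gives 2 routes.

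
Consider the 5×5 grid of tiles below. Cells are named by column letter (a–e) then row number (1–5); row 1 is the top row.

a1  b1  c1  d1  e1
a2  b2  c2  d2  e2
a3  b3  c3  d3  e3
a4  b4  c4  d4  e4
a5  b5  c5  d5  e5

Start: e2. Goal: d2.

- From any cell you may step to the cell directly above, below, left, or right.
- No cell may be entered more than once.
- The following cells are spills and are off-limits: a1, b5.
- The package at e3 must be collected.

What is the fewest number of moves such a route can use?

Any route passes through e3 somewhere between e2 and d2. Summing Manhattan distances along the two legs (e2 → e3 → d2) gives a lower bound of 1 + 2 = 3 moves.
A route of 3 moves achieves this: e2 → e3 → d3 → d2.
Since 3 matches the lower bound, it is optimal.

3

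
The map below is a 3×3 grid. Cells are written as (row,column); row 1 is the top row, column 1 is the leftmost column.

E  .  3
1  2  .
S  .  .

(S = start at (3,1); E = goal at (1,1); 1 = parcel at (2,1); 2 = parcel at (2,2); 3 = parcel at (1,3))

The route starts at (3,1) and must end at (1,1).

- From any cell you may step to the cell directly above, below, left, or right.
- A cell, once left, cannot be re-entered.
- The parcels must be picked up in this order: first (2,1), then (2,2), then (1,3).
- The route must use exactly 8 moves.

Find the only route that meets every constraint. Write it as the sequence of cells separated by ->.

The waypoints must appear in the order (2,1), (2,2), (1,3), with no cell reused.
Route from (3,1): up to (2,1), right to (2,2), down to (3,2), right to (3,3), 2× up (reaching (1,3)), 2× left (reaching (1,1)) — 8 moves in all.
Check: order respected (1 at step 1, 2 at step 2, 3 at step 6); 8 moves as required.

(3,1) -> (2,1) -> (2,2) -> (3,2) -> (3,3) -> (2,3) -> (1,3) -> (1,2) -> (1,1)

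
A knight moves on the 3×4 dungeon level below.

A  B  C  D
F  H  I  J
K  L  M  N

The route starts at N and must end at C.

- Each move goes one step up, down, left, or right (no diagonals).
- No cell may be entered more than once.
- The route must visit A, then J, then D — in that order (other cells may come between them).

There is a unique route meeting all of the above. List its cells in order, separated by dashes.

The waypoints must appear in the order A, J, D, with no cell reused.
Route from N: 3× left (reaching K), 2× up (reaching A), right to B, down to H, 2× right (reaching J), up to D, left to C — 11 moves in all.
Check: order respected (A at step 5, J at step 9, D at step 10).

N - M - L - K - F - A - B - H - I - J - D - C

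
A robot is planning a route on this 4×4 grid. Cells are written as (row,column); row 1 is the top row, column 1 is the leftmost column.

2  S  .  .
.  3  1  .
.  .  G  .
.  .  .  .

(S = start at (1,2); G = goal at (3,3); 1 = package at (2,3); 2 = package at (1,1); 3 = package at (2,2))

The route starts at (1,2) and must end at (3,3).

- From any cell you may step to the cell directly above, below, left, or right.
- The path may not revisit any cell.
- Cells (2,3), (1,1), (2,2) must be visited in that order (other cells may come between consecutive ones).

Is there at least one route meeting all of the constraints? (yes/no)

no

Ignoring the required order, 25 revisit-free routes from (1,2) to (3,3) pass through all of (2,3), (1,1), and (2,2); the waypoint orders that occur are (1,1) → (2,2) → (2,3) (23); (1,1) → (2,3) → (2,2) (2) — never (2,3) → (1,1) → (2,2).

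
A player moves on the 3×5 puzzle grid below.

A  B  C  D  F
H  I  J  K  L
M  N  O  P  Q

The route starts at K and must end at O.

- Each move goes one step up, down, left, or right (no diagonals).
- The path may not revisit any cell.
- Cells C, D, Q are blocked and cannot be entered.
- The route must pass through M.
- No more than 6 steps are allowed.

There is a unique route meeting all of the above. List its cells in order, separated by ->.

The budget equals the shortest possible length, so every move has to be on a shortest route through the required cells.
Route from K: 3× left (reaching H), down to M, 2× right (reaching O) — 6 moves in all.
Check: all required cells visited; 6 ≤ 6 moves.

K -> J -> I -> H -> M -> N -> O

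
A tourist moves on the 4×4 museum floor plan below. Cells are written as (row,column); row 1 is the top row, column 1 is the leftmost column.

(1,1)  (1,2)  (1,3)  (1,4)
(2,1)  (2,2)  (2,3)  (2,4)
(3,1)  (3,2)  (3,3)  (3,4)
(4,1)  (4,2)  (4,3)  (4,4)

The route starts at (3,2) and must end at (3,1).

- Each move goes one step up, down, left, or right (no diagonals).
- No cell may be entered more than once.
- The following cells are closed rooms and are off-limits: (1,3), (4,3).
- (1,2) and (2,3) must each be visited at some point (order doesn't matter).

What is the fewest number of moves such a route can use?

Any route passes through (1,2) and (2,3) in some order between (3,2) and (3,1). Summing Manhattan distances along each leg and taking the cheapest ordering ((3,2) → (2,3) → (1,2) → (3,1)) gives a lower bound of 2 + 2 + 3 = 7 moves.
A route of 7 moves achieves this: (3,2) → (3,3) → (2,3) → (2,2) → (1,2) → (1,1) → (2,1) → (3,1).
Since 7 matches the lower bound, it is optimal.

7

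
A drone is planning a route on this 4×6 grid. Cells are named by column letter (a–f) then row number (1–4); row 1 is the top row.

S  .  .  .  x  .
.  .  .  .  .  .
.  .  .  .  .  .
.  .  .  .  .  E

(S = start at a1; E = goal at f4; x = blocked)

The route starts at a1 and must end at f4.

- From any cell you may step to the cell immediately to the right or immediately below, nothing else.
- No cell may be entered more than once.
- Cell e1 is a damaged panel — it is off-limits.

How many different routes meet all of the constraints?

A right/down-only route from a1 to f4 makes exactly 3 down-moves and 5 right-moves in some order.
With no other constraints that would be C(8,3) = 56 routes.
Subtract routes through each blocked cell (inclusion–exclusion for overlaps): − through e1: 4 → 52.
That gives 52 routes.

52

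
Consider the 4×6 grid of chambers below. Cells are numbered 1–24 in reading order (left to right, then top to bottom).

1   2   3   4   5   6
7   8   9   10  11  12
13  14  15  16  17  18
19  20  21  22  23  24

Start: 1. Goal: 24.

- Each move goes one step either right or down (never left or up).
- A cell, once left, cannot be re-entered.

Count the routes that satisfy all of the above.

56

A right/down-only route from 1 to 24 makes exactly 3 down-moves and 5 right-moves in some order.
With no other constraints that would be C(8,3) = 56 routes.
That gives 56 routes.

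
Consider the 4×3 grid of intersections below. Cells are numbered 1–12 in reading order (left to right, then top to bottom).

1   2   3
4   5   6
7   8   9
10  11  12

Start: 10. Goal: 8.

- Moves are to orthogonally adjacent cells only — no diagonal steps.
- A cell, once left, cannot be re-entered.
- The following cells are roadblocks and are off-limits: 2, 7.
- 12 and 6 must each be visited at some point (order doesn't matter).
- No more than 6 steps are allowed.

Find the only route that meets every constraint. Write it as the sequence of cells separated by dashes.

The 6-move cap with required stops at 12, 6 leaves no slack for detours.
Route from 10: right 2 to 12, up 2 to 6, left 1 to 5, down 1 to 8 — 6 moves in all.
Check: all required cells visited; 6 ≤ 6 moves.

10 - 11 - 12 - 9 - 6 - 5 - 8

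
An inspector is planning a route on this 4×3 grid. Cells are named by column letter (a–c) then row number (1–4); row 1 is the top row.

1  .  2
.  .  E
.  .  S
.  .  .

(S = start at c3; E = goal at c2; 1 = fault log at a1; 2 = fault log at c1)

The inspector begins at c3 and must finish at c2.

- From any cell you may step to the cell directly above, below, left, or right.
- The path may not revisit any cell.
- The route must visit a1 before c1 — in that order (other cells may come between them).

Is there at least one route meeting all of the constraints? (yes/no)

One route that works: c3 → b3 → b2 → a2 → a1 → b1 → c1 → c2.

yes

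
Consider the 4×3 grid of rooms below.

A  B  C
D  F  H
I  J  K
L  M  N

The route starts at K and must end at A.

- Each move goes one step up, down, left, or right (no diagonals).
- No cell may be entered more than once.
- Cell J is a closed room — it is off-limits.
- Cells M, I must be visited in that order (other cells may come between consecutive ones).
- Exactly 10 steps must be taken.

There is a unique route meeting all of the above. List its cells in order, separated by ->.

K -> N -> M -> L -> I -> D -> F -> H -> C -> B -> A

The waypoints must appear in the order M, I, with no cell reused.
Route from K: down to N, 2× left (reaching L), 2× up (reaching D), 2× right (reaching H), up to C, 2× left (reaching A) — 10 moves in all.
Check: order respected (M at step 2, I at step 4); 10 moves as required.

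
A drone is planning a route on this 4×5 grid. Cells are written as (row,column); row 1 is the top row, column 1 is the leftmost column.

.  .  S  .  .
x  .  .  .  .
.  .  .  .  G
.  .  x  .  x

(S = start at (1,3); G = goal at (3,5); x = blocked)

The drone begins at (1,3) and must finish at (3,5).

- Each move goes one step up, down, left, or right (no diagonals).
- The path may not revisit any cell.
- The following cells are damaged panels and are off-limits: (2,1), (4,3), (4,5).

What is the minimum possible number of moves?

The Manhattan distance from (1,3) to (3,5) is |1−3| + |3−5| = 4, so at least 4 moves are needed.
A route of 4 moves achieves this: (1,3) → (2,3) → (3,3) → (3,4) → (3,5).
Since 4 matches the lower bound, it is optimal.

4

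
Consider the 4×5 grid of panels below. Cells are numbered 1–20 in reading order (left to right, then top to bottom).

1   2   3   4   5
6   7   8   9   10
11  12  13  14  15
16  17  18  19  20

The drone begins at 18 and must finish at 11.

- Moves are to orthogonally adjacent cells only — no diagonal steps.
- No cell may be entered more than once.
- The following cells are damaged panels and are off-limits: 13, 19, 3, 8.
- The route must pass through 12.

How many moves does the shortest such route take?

3

Any route passes through 12 somewhere between 18 and 11. Summing Manhattan distances along the two legs (18 → 12 → 11) gives a lower bound of 2 + 1 = 3 moves.
A route of 3 moves achieves this: 18 → 17 → 12 → 11.
Since 3 matches the lower bound, it is optimal.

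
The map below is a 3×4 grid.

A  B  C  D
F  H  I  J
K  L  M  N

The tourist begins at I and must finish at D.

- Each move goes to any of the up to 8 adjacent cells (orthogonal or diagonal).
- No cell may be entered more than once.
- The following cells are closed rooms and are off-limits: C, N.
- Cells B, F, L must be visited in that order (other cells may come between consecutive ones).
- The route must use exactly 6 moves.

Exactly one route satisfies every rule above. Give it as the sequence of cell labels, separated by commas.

I, B, F, L, M, J, D

The waypoints must appear in the order B, F, L, with no cell reused.
Route from I: up-left to B, down-left to F, down-right to L, right to M, up-right to J, up to D — 6 moves in all.
Check: order respected (B at step 1, F at step 2, L at step 3); 6 moves as required.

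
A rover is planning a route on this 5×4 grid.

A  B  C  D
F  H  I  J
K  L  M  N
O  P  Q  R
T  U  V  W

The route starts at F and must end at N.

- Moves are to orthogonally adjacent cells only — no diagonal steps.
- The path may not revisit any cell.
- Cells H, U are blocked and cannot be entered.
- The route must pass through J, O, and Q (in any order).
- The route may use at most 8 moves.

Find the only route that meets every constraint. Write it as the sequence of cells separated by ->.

Any route must reach J, O, and Q and still end at N within 8 moves, so the order of the required stops is forced.
Route from F: 2× down (reaching O), 2× right (reaching Q), 2× up (reaching I), right to J, down to N — 8 moves in all.
Check: all required cells visited; 8 ≤ 8 moves.

F -> K -> O -> P -> Q -> M -> I -> J -> N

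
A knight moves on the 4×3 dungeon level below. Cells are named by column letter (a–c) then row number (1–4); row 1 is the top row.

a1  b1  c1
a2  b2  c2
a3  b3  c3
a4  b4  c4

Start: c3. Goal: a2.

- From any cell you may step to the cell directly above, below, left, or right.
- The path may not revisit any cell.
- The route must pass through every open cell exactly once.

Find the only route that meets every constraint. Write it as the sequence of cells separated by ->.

Need to visit all 12 open cells exactly once, starting at c3 and ending at a2.
Cell a4 has only two open neighbours (a3 and b4), so the path must pass straight through it: one of those is the cell it's entered from and the other is where it exits.
Route from c3: down to c4, 2× left (reaching a4), up to a3, right to b3, up to b2, right to c2, up to c1, 2× left (reaching a1), down to a2 — 11 moves in all.
Check: all 12 open cells covered.

c3 -> c4 -> b4 -> a4 -> a3 -> b3 -> b2 -> c2 -> c1 -> b1 -> a1 -> a2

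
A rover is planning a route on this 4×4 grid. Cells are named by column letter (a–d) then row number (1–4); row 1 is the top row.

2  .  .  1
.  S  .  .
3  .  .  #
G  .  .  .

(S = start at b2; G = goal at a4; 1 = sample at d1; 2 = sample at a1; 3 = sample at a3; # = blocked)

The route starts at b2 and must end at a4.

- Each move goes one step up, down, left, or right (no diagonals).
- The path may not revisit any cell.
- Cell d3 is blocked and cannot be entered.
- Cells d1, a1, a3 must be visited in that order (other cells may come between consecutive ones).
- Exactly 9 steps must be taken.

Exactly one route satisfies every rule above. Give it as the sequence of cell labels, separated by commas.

b2, c2, d2, d1, c1, b1, a1, a2, a3, a4

The waypoints must appear in the order d1, a1, a3, with no cell reused.
Route from b2: 2× right (reaching d2), up to d1, 3× left (reaching a1), 3× down (reaching a4) — 9 moves in all.
Check: order respected (1 at step 3, 2 at step 6, 3 at step 8); 9 moves as required.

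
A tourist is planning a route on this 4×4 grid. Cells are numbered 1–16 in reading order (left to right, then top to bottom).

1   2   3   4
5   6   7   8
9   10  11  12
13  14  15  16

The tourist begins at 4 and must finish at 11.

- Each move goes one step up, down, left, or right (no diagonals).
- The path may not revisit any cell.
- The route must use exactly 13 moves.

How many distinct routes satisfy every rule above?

Need simple routes of exactly 13 moves from 4 to 11 (Manhattan distance 3, so 5 moves are spent on a detour and 5 undoing it).
Branch systematically from the start, pruning whenever the remaining move budget drops below the Manhattan distance to 11 or differs from it in parity. Grouping the completions by first move — via 8: 18; via 3: 14 — and summing: 18 + 14 = 32.
That gives 32 routes.

32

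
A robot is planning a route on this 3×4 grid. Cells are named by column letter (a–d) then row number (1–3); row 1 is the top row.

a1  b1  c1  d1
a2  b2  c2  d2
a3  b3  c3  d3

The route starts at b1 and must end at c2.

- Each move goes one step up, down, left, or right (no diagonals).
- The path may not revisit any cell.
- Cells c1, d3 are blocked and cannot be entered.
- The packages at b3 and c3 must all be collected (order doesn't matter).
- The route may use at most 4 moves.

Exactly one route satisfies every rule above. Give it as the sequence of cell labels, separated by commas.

b1, b2, b3, c3, c2

The 4-move cap with required stops at b3, c3 leaves no slack for detours.
Route from b1: down 2 to b3, right 1 to c3, up 1 to c2 — 4 moves in all.
Check: all required cells visited; 4 ≤ 4 moves.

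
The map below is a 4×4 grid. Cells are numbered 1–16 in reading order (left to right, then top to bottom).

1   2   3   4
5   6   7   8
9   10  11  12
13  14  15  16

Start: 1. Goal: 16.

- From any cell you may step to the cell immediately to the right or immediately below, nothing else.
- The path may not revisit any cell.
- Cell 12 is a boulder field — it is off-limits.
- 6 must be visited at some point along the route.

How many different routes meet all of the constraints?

6

A right/down-only route from 1 to 16 makes exactly 3 down-moves and 3 right-moves in some order.
With no other constraints that would be C(6,3) = 20 routes.
Split at 6 and multiply the segment counts (each segment already excludes blocked cells): 1→6: 2; 6→16: 3; product = 6.
That gives 6 routes.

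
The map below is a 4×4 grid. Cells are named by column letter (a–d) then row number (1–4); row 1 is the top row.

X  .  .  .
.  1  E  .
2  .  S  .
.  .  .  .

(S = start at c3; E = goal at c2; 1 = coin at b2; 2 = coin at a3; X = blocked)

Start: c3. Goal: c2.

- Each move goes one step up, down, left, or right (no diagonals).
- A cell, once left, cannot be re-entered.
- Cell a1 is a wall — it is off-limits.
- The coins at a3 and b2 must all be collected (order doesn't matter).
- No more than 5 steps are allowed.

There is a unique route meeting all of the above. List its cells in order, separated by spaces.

c3 b3 a3 a2 b2 c2

The budget equals the shortest possible length, so every move has to be on a shortest route through the required cells.
Route from c3: left 2 to a3, up 1 to a2, right 2 to c2 — 5 moves in all.
Check: all required cells visited; 5 ≤ 5 moves.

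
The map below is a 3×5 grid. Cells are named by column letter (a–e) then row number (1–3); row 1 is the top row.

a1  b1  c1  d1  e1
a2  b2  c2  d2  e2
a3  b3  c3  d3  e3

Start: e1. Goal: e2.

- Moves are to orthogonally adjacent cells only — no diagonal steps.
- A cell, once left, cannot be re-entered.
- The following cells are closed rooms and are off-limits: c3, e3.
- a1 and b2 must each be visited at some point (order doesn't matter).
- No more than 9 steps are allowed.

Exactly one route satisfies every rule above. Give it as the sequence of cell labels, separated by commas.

Any route must reach a1 and b2 and still end at e2 within 9 moves, so the order of the required stops is forced.
Route from e1: 4× left (reaching a1), down to a2, 4× right (reaching e2) — 9 moves in all.
Check: all required cells visited; 9 ≤ 9 moves.

e1, d1, c1, b1, a1, a2, b2, c2, d2, e2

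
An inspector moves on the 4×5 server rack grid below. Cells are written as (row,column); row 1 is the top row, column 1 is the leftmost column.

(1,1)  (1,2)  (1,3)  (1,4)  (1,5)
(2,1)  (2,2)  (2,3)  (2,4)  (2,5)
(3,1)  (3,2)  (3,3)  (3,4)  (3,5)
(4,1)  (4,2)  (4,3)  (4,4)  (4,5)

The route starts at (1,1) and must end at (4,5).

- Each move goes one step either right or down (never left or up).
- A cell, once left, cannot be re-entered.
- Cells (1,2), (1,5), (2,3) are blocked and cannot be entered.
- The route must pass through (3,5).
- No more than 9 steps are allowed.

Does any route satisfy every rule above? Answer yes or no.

yes

One route that works: (1,1) → (2,1) → (3,1) → (3,2) → (3,3) → (3,4) → (3,5) → (4,5).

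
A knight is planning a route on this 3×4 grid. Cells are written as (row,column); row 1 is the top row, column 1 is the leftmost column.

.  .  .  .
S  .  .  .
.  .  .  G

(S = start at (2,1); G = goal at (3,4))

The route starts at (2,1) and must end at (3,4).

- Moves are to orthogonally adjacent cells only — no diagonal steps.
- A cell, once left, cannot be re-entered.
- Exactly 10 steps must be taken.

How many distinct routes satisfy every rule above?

Need simple routes of exactly 10 moves from (2,1) to (3,4) (Manhattan distance 4, so 3 moves are spent on a detour and 3 undoing it).
Enumerating: (2,1) (1,1) (1,2) (2,2) (3,2) (3,3) (2,3) (1,3) (1,4) (2,4) (3,4) | (2,1) (1,1) (1,2) (1,3) (1,4) (2,4) (2,3) (2,2) (3,2) (3,3) (3,4) | (2,1) (3,1) (3,2) (2,2) (1,2) (1,3) (1,4) (2,4) (2,3) (3,3) (3,4) | (2,1) (3,1) (3,2) (3,3) (2,3) (2,2) (1,2) (1,3) (1,4) (2,4) (3,4).
That gives 4 routes.

4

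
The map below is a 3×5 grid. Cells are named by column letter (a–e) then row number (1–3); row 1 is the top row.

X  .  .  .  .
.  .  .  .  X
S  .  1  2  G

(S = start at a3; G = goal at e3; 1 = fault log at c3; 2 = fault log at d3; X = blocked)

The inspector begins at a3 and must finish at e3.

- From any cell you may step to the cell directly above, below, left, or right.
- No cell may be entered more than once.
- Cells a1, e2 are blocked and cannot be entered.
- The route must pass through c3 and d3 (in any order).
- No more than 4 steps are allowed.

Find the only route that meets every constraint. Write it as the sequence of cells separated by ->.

a3 -> b3 -> c3 -> d3 -> e3

The 4-move cap with required stops at c3, d3 leaves no slack for detours.
Route from a3: right 4 to e3 — 4 moves in all.
Check: all required cells visited; 4 ≤ 4 moves.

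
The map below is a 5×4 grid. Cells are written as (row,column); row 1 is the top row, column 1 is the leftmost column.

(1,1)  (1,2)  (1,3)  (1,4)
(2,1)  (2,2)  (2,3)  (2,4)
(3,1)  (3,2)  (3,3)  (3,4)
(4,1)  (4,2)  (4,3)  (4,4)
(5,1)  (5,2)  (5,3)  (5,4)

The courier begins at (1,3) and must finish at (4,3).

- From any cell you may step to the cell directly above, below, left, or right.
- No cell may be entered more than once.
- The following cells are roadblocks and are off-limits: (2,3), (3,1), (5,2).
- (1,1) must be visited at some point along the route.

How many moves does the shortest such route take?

Any route passes through (1,1) somewhere between (1,3) and (4,3). Summing Manhattan distances along the two legs ((1,3) → (1,1) → (4,3)) gives a lower bound of 2 + 5 = 7 moves.
A route of 7 moves achieves this: (1,3) → (1,2) → (1,1) → (2,1) → (2,2) → (3,2) → (4,2) → (4,3).
Since 7 matches the lower bound, it is optimal.

7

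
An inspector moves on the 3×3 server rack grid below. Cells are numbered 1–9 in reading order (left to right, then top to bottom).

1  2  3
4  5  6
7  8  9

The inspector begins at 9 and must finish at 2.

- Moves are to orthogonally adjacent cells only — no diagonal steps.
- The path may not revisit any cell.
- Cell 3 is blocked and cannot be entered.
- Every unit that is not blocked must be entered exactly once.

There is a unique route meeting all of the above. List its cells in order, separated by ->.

Need to visit all 8 open cells exactly once, starting at 9 and ending at 2.
Cell 7 has only two open neighbours (4 and 8), so the path must pass straight through it: one of those is the cell it's entered from and the other is where it exits.
Route from 9: up to 6, left to 5, down to 8, left to 7, 2× up (reaching 1), right to 2 — 7 moves in all.
Check: all 8 open cells covered.

9 -> 6 -> 5 -> 8 -> 7 -> 4 -> 1 -> 2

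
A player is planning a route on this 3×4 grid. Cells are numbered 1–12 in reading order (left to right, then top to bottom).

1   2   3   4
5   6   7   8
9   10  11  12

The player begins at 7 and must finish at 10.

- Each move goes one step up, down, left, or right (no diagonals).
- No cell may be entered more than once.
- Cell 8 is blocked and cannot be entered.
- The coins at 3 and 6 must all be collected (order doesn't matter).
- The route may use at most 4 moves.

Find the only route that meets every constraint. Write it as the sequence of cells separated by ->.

7 -> 3 -> 2 -> 6 -> 10

The 4-move cap with required stops at 3, 6 leaves no slack for detours.
Route from 7: up 1 to 3, left 1 to 2, down 2 to 10 — 4 moves in all.
Check: all required cells visited; 4 ≤ 4 moves.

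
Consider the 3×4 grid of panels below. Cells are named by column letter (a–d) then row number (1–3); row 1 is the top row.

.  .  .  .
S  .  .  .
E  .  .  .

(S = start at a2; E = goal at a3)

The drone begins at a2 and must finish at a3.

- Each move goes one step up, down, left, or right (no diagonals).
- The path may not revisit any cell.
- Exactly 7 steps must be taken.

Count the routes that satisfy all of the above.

5

Need simple routes of exactly 7 moves from a2 to a3 (Manhattan distance 1, so 3 moves are spent on a detour and 3 undoing it).
Enumerating: a2 a1 b1 b2 c2 c3 b3 a3 | a2 a1 b1 c1 c2 c3 b3 a3 | a2 a1 b1 c1 c2 b2 b3 a3 | a2 b2 b1 c1 c2 c3 b3 a3 | a2 b2 c2 d2 d3 c3 b3 a3.
That gives 5 routes.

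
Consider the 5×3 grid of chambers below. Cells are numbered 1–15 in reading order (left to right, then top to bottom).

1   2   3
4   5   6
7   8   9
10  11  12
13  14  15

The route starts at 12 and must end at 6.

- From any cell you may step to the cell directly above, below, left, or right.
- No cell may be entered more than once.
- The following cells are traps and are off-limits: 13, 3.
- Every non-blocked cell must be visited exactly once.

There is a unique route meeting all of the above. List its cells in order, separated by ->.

Need to visit all 13 open cells exactly once, starting at 12 and ending at 6.
Cell 14 has only two open neighbours (11 and 15), so the path must pass straight through it: one of those is the cell it's entered from and the other is where it exits.
Route from 12: down 1 to 15, left 1 to 14, up 1 to 11, left 1 to 10, up 3 to 1, right 1 to 2, down 2 to 8, right 1 to 9, up 1 to 6 — 12 moves in all.
Check: all 13 open cells covered.

12 -> 15 -> 14 -> 11 -> 10 -> 7 -> 4 -> 1 -> 2 -> 5 -> 8 -> 9 -> 6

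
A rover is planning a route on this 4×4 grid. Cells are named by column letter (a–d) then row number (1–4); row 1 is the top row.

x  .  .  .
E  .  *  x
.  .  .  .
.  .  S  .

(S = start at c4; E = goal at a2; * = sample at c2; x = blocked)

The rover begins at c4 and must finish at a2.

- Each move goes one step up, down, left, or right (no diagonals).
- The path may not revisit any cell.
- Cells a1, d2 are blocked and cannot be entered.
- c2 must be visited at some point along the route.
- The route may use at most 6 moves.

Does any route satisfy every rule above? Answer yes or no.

yes

One route that works: c4 → c3 → c2 → b2 → a2.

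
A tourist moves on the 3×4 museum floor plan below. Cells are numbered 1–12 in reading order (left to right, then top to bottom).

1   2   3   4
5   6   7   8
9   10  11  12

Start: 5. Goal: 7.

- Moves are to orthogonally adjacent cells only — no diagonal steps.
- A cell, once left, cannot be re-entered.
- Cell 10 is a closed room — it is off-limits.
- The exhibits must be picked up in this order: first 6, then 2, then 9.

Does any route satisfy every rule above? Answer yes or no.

9 must be visited but has only one open neighbour (5), and it is neither the start nor the goal — the route would have to enter and leave through 5, re-entering it.

no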